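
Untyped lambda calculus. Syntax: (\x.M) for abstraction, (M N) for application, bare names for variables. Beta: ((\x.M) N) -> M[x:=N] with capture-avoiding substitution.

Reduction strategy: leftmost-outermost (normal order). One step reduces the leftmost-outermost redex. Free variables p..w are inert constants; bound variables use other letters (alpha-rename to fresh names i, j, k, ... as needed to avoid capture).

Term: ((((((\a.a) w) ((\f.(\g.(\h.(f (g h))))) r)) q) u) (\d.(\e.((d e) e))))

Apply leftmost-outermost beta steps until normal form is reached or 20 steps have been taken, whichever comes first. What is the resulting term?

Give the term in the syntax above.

Answer: ((((w (\g.(\h.(r (g h))))) q) u) (\d.(\e.((d e) e))))

Derivation:
Step 0: ((((((\a.a) w) ((\f.(\g.(\h.(f (g h))))) r)) q) u) (\d.(\e.((d e) e))))
Step 1: ((((w ((\f.(\g.(\h.(f (g h))))) r)) q) u) (\d.(\e.((d e) e))))
Step 2: ((((w (\g.(\h.(r (g h))))) q) u) (\d.(\e.((d e) e))))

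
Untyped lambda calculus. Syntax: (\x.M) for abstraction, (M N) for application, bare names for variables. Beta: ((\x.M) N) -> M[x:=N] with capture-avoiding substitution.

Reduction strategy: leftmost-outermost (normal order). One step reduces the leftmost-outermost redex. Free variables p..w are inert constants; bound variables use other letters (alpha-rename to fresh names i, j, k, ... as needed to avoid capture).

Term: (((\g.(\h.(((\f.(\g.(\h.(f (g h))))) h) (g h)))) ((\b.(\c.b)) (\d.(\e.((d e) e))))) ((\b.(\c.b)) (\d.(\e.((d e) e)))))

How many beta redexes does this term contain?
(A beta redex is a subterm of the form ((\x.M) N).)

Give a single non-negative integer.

Term: (((\g.(\h.(((\f.(\g.(\h.(f (g h))))) h) (g h)))) ((\b.(\c.b)) (\d.(\e.((d e) e))))) ((\b.(\c.b)) (\d.(\e.((d e) e)))))
  Redex: ((\g.(\h.(((\f.(\g.(\h.(f (g h))))) h) (g h)))) ((\b.(\c.b)) (\d.(\e.((d e) e)))))
  Redex: ((\f.(\g.(\h.(f (g h))))) h)
  Redex: ((\b.(\c.b)) (\d.(\e.((d e) e))))
  Redex: ((\b.(\c.b)) (\d.(\e.((d e) e))))
Total redexes: 4

Answer: 4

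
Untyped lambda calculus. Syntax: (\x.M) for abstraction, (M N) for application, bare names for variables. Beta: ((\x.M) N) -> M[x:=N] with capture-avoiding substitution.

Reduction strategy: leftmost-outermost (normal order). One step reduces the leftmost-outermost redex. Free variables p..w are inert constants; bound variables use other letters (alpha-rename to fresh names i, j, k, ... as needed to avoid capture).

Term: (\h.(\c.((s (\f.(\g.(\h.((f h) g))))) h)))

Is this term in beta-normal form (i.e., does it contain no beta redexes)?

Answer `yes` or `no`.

Answer: yes

Derivation:
Term: (\h.(\c.((s (\f.(\g.(\h.((f h) g))))) h)))
No beta redexes found.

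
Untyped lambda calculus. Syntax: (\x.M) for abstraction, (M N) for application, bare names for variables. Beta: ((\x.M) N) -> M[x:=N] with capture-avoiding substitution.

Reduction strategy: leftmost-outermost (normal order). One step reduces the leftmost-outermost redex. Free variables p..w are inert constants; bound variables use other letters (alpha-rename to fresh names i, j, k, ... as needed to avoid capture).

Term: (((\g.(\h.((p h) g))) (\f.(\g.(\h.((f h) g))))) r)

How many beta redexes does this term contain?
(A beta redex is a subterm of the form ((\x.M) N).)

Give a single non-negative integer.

Answer: 1

Derivation:
Term: (((\g.(\h.((p h) g))) (\f.(\g.(\h.((f h) g))))) r)
  Redex: ((\g.(\h.((p h) g))) (\f.(\g.(\h.((f h) g)))))
Total redexes: 1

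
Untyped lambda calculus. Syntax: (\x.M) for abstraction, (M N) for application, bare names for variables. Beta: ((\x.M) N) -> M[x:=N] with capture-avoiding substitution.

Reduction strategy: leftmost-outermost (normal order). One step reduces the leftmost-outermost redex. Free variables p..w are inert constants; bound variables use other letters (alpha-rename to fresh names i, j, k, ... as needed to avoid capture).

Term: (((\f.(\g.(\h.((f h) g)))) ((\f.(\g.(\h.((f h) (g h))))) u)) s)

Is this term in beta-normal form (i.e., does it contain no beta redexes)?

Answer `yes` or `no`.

Answer: no

Derivation:
Term: (((\f.(\g.(\h.((f h) g)))) ((\f.(\g.(\h.((f h) (g h))))) u)) s)
Found 2 beta redex(es).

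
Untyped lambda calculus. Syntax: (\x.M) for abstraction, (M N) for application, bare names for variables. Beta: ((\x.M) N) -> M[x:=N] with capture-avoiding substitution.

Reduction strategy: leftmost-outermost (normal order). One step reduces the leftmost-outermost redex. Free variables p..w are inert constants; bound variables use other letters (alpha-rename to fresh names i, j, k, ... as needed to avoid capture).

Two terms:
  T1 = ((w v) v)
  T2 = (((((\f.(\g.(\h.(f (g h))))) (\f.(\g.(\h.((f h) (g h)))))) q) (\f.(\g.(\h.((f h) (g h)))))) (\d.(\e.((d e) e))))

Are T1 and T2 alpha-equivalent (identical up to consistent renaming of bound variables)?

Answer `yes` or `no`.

Term 1: ((w v) v)
Term 2: (((((\f.(\g.(\h.(f (g h))))) (\f.(\g.(\h.((f h) (g h)))))) q) (\f.(\g.(\h.((f h) (g h)))))) (\d.(\e.((d e) e))))
Alpha-equivalence: compare structure up to binder renaming.
Result: False

Answer: no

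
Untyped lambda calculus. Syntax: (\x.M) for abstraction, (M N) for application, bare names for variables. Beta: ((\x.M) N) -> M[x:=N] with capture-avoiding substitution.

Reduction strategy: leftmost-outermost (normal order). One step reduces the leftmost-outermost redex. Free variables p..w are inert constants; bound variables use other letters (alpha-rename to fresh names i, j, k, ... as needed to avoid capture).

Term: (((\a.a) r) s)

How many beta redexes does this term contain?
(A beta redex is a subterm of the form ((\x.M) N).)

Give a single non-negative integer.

Answer: 1

Derivation:
Term: (((\a.a) r) s)
  Redex: ((\a.a) r)
Total redexes: 1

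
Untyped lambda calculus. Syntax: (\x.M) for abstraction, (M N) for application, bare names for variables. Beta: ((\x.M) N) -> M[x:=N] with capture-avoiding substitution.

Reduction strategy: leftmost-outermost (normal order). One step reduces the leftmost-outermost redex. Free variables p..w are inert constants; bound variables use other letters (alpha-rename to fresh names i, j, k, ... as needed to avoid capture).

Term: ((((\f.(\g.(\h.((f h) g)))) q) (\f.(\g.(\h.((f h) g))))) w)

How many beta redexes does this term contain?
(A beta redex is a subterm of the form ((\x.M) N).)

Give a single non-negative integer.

Term: ((((\f.(\g.(\h.((f h) g)))) q) (\f.(\g.(\h.((f h) g))))) w)
  Redex: ((\f.(\g.(\h.((f h) g)))) q)
Total redexes: 1

Answer: 1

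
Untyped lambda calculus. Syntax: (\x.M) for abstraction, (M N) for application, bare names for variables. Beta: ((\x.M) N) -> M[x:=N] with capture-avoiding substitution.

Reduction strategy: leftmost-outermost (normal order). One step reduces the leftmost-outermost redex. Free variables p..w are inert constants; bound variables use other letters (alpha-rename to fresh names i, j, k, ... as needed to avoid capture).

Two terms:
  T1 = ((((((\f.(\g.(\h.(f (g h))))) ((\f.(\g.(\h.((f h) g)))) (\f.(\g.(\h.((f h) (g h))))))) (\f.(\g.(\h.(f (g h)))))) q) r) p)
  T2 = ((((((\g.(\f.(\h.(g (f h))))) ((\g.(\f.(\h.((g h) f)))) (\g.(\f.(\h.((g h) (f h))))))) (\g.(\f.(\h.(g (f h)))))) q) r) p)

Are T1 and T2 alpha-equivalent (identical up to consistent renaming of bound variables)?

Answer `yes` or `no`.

Answer: yes

Derivation:
Term 1: ((((((\f.(\g.(\h.(f (g h))))) ((\f.(\g.(\h.((f h) g)))) (\f.(\g.(\h.((f h) (g h))))))) (\f.(\g.(\h.(f (g h)))))) q) r) p)
Term 2: ((((((\g.(\f.(\h.(g (f h))))) ((\g.(\f.(\h.((g h) f)))) (\g.(\f.(\h.((g h) (f h))))))) (\g.(\f.(\h.(g (f h)))))) q) r) p)
Alpha-equivalence: compare structure up to binder renaming.
Result: True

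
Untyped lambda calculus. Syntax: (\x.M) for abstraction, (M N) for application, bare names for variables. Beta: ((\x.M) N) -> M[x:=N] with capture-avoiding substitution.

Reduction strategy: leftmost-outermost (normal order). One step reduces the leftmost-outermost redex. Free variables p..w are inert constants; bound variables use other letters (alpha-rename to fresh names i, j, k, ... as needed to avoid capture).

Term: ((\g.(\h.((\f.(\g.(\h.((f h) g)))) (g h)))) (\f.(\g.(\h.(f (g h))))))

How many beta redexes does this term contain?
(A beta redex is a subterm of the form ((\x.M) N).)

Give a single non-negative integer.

Answer: 2

Derivation:
Term: ((\g.(\h.((\f.(\g.(\h.((f h) g)))) (g h)))) (\f.(\g.(\h.(f (g h))))))
  Redex: ((\g.(\h.((\f.(\g.(\h.((f h) g)))) (g h)))) (\f.(\g.(\h.(f (g h))))))
  Redex: ((\f.(\g.(\h.((f h) g)))) (g h))
Total redexes: 2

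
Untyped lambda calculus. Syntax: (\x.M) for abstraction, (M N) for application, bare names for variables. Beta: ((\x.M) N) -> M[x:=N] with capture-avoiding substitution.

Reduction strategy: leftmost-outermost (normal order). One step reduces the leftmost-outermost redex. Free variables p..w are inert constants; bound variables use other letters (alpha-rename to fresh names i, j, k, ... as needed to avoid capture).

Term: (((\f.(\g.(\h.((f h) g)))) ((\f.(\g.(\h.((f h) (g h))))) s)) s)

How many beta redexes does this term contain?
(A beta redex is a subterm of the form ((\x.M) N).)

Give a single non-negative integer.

Answer: 2

Derivation:
Term: (((\f.(\g.(\h.((f h) g)))) ((\f.(\g.(\h.((f h) (g h))))) s)) s)
  Redex: ((\f.(\g.(\h.((f h) g)))) ((\f.(\g.(\h.((f h) (g h))))) s))
  Redex: ((\f.(\g.(\h.((f h) (g h))))) s)
Total redexes: 2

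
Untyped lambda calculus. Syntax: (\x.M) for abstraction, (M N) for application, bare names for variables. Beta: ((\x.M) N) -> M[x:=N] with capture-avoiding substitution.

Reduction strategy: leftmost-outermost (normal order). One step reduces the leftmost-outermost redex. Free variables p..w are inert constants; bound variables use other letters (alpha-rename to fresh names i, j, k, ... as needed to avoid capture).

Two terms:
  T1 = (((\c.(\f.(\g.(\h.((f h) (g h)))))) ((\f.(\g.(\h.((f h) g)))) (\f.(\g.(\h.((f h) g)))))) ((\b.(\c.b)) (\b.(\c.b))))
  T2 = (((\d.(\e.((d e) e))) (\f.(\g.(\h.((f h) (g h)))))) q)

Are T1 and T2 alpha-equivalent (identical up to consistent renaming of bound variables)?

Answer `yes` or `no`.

Answer: no

Derivation:
Term 1: (((\c.(\f.(\g.(\h.((f h) (g h)))))) ((\f.(\g.(\h.((f h) g)))) (\f.(\g.(\h.((f h) g)))))) ((\b.(\c.b)) (\b.(\c.b))))
Term 2: (((\d.(\e.((d e) e))) (\f.(\g.(\h.((f h) (g h)))))) q)
Alpha-equivalence: compare structure up to binder renaming.
Result: False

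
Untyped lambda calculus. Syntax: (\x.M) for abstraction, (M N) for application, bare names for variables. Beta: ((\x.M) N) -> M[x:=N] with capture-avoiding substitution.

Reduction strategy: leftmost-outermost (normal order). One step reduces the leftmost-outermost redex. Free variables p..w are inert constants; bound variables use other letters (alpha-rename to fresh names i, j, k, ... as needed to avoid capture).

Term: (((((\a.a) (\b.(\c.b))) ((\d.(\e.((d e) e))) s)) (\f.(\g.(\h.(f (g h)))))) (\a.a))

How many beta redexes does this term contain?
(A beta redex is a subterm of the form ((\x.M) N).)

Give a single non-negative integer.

Answer: 2

Derivation:
Term: (((((\a.a) (\b.(\c.b))) ((\d.(\e.((d e) e))) s)) (\f.(\g.(\h.(f (g h)))))) (\a.a))
  Redex: ((\a.a) (\b.(\c.b)))
  Redex: ((\d.(\e.((d e) e))) s)
Total redexes: 2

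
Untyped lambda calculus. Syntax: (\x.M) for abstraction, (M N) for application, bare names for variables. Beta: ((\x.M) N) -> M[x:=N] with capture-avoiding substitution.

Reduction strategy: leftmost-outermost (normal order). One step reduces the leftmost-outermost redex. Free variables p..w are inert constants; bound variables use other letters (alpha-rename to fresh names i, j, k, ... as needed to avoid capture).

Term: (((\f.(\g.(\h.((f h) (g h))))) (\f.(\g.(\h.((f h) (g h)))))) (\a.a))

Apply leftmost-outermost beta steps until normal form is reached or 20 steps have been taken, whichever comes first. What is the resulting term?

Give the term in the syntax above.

Answer: (\h.(\i.((h i) (h i))))

Derivation:
Step 0: (((\f.(\g.(\h.((f h) (g h))))) (\f.(\g.(\h.((f h) (g h)))))) (\a.a))
Step 1: ((\g.(\h.(((\f.(\g.(\h.((f h) (g h))))) h) (g h)))) (\a.a))
Step 2: (\h.(((\f.(\g.(\h.((f h) (g h))))) h) ((\a.a) h)))
Step 3: (\h.((\g.(\i.((h i) (g i)))) ((\a.a) h)))
Step 4: (\h.(\i.((h i) (((\a.a) h) i))))
Step 5: (\h.(\i.((h i) (h i))))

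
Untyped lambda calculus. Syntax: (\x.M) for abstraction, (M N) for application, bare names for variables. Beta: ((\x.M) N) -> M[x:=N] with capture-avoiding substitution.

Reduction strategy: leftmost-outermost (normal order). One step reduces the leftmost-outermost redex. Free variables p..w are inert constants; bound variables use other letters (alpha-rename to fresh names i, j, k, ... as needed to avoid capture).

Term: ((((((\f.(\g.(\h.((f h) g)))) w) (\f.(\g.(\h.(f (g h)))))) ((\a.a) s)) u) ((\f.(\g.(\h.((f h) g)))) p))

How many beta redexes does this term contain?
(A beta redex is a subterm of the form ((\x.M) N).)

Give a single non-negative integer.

Term: ((((((\f.(\g.(\h.((f h) g)))) w) (\f.(\g.(\h.(f (g h)))))) ((\a.a) s)) u) ((\f.(\g.(\h.((f h) g)))) p))
  Redex: ((\f.(\g.(\h.((f h) g)))) w)
  Redex: ((\a.a) s)
  Redex: ((\f.(\g.(\h.((f h) g)))) p)
Total redexes: 3

Answer: 3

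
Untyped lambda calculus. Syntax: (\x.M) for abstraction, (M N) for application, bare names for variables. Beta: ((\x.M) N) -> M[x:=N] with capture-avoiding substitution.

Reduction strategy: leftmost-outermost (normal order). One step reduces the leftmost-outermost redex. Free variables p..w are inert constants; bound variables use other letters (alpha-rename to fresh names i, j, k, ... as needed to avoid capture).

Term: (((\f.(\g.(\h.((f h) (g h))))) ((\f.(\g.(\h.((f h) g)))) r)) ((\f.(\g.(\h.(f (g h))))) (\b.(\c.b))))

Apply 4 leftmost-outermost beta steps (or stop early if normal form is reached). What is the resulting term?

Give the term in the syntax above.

Answer: (\h.((\i.((r i) h)) (((\f.(\g.(\h.(f (g h))))) (\b.(\c.b))) h)))

Derivation:
Step 0: (((\f.(\g.(\h.((f h) (g h))))) ((\f.(\g.(\h.((f h) g)))) r)) ((\f.(\g.(\h.(f (g h))))) (\b.(\c.b))))
Step 1: ((\g.(\h.((((\f.(\g.(\h.((f h) g)))) r) h) (g h)))) ((\f.(\g.(\h.(f (g h))))) (\b.(\c.b))))
Step 2: (\h.((((\f.(\g.(\h.((f h) g)))) r) h) (((\f.(\g.(\h.(f (g h))))) (\b.(\c.b))) h)))
Step 3: (\h.(((\g.(\h.((r h) g))) h) (((\f.(\g.(\h.(f (g h))))) (\b.(\c.b))) h)))
Step 4: (\h.((\i.((r i) h)) (((\f.(\g.(\h.(f (g h))))) (\b.(\c.b))) h)))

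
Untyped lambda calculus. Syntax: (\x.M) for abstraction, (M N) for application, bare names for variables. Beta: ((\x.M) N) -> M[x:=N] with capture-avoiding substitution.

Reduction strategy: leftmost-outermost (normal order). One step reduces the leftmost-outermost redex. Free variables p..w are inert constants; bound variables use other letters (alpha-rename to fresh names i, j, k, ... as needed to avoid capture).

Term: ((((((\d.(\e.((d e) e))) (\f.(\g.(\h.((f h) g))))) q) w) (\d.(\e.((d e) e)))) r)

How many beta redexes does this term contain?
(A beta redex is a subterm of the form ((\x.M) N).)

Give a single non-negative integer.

Answer: 1

Derivation:
Term: ((((((\d.(\e.((d e) e))) (\f.(\g.(\h.((f h) g))))) q) w) (\d.(\e.((d e) e)))) r)
  Redex: ((\d.(\e.((d e) e))) (\f.(\g.(\h.((f h) g)))))
Total redexes: 1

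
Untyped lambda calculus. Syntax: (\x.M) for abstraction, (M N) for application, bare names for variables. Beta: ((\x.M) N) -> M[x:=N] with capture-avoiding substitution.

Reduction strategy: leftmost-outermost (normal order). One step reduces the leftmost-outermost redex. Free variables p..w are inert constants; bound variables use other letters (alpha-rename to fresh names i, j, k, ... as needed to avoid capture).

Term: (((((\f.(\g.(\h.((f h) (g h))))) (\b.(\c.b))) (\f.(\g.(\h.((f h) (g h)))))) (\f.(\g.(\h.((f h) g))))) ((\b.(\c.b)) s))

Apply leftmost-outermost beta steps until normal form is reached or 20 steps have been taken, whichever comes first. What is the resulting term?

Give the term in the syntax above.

Answer: (\g.(\h.(s g)))

Derivation:
Step 0: (((((\f.(\g.(\h.((f h) (g h))))) (\b.(\c.b))) (\f.(\g.(\h.((f h) (g h)))))) (\f.(\g.(\h.((f h) g))))) ((\b.(\c.b)) s))
Step 1: ((((\g.(\h.(((\b.(\c.b)) h) (g h)))) (\f.(\g.(\h.((f h) (g h)))))) (\f.(\g.(\h.((f h) g))))) ((\b.(\c.b)) s))
Step 2: (((\h.(((\b.(\c.b)) h) ((\f.(\g.(\h.((f h) (g h))))) h))) (\f.(\g.(\h.((f h) g))))) ((\b.(\c.b)) s))
Step 3: ((((\b.(\c.b)) (\f.(\g.(\h.((f h) g))))) ((\f.(\g.(\h.((f h) (g h))))) (\f.(\g.(\h.((f h) g)))))) ((\b.(\c.b)) s))
Step 4: (((\c.(\f.(\g.(\h.((f h) g))))) ((\f.(\g.(\h.((f h) (g h))))) (\f.(\g.(\h.((f h) g)))))) ((\b.(\c.b)) s))
Step 5: ((\f.(\g.(\h.((f h) g)))) ((\b.(\c.b)) s))
Step 6: (\g.(\h.((((\b.(\c.b)) s) h) g)))
Step 7: (\g.(\h.(((\c.s) h) g)))
Step 8: (\g.(\h.(s g)))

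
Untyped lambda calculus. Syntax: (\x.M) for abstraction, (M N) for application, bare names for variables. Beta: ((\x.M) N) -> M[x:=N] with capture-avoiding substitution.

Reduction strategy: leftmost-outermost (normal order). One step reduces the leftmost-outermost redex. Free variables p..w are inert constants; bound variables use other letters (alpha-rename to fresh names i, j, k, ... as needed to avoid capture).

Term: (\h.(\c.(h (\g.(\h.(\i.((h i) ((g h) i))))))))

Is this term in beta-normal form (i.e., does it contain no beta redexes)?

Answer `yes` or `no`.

Answer: yes

Derivation:
Term: (\h.(\c.(h (\g.(\h.(\i.((h i) ((g h) i))))))))
No beta redexes found.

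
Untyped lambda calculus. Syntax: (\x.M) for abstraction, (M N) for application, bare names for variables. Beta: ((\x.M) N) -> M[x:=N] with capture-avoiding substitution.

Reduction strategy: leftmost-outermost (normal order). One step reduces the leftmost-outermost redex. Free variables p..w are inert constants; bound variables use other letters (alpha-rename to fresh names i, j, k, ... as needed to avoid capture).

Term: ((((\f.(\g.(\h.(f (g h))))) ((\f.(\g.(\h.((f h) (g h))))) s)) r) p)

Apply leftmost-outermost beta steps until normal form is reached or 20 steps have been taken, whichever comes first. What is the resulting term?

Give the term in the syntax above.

Step 0: ((((\f.(\g.(\h.(f (g h))))) ((\f.(\g.(\h.((f h) (g h))))) s)) r) p)
Step 1: (((\g.(\h.(((\f.(\g.(\h.((f h) (g h))))) s) (g h)))) r) p)
Step 2: ((\h.(((\f.(\g.(\h.((f h) (g h))))) s) (r h))) p)
Step 3: (((\f.(\g.(\h.((f h) (g h))))) s) (r p))
Step 4: ((\g.(\h.((s h) (g h)))) (r p))
Step 5: (\h.((s h) ((r p) h)))

Answer: (\h.((s h) ((r p) h)))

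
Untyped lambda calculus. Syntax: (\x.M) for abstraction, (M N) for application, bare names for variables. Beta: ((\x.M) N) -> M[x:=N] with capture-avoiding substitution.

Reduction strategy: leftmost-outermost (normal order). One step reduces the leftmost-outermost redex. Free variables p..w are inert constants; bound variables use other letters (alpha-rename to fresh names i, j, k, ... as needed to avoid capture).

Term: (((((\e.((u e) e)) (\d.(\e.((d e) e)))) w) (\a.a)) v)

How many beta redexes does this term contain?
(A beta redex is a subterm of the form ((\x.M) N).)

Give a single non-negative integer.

Term: (((((\e.((u e) e)) (\d.(\e.((d e) e)))) w) (\a.a)) v)
  Redex: ((\e.((u e) e)) (\d.(\e.((d e) e))))
Total redexes: 1

Answer: 1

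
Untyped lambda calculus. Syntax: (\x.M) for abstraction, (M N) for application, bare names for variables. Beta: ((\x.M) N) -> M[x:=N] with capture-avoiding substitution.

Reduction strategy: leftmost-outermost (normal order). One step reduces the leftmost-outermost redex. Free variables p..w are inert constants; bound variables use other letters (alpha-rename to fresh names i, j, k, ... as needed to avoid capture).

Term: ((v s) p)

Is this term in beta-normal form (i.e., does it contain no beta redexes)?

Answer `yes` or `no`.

Term: ((v s) p)
No beta redexes found.

Answer: yes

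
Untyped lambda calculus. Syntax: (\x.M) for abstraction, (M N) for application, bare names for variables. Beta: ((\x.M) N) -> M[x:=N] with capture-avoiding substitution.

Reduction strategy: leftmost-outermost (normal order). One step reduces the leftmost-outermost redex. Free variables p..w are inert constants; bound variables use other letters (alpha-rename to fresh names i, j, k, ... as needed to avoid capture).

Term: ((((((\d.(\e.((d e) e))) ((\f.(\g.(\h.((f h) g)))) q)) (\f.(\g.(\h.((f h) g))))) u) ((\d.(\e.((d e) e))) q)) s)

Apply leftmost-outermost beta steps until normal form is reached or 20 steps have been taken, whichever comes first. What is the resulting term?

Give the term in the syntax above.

Step 0: ((((((\d.(\e.((d e) e))) ((\f.(\g.(\h.((f h) g)))) q)) (\f.(\g.(\h.((f h) g))))) u) ((\d.(\e.((d e) e))) q)) s)
Step 1: (((((\e.((((\f.(\g.(\h.((f h) g)))) q) e) e)) (\f.(\g.(\h.((f h) g))))) u) ((\d.(\e.((d e) e))) q)) s)
Step 2: (((((((\f.(\g.(\h.((f h) g)))) q) (\f.(\g.(\h.((f h) g))))) (\f.(\g.(\h.((f h) g))))) u) ((\d.(\e.((d e) e))) q)) s)
Step 3: ((((((\g.(\h.((q h) g))) (\f.(\g.(\h.((f h) g))))) (\f.(\g.(\h.((f h) g))))) u) ((\d.(\e.((d e) e))) q)) s)
Step 4: (((((\h.((q h) (\f.(\g.(\h.((f h) g)))))) (\f.(\g.(\h.((f h) g))))) u) ((\d.(\e.((d e) e))) q)) s)
Step 5: (((((q (\f.(\g.(\h.((f h) g))))) (\f.(\g.(\h.((f h) g))))) u) ((\d.(\e.((d e) e))) q)) s)
Step 6: (((((q (\f.(\g.(\h.((f h) g))))) (\f.(\g.(\h.((f h) g))))) u) (\e.((q e) e))) s)

Answer: (((((q (\f.(\g.(\h.((f h) g))))) (\f.(\g.(\h.((f h) g))))) u) (\e.((q e) e))) s)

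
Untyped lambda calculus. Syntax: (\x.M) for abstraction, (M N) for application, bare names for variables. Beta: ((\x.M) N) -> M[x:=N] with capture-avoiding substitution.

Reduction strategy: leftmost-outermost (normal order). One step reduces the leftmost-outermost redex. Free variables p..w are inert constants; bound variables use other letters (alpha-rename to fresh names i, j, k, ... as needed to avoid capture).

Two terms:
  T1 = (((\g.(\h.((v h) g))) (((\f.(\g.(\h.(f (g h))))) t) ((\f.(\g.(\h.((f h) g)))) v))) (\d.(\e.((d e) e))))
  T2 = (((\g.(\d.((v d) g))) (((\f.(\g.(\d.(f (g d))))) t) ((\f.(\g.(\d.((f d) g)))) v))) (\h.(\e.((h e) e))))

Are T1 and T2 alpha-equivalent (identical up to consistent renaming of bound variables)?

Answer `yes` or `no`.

Answer: yes

Derivation:
Term 1: (((\g.(\h.((v h) g))) (((\f.(\g.(\h.(f (g h))))) t) ((\f.(\g.(\h.((f h) g)))) v))) (\d.(\e.((d e) e))))
Term 2: (((\g.(\d.((v d) g))) (((\f.(\g.(\d.(f (g d))))) t) ((\f.(\g.(\d.((f d) g)))) v))) (\h.(\e.((h e) e))))
Alpha-equivalence: compare structure up to binder renaming.
Result: True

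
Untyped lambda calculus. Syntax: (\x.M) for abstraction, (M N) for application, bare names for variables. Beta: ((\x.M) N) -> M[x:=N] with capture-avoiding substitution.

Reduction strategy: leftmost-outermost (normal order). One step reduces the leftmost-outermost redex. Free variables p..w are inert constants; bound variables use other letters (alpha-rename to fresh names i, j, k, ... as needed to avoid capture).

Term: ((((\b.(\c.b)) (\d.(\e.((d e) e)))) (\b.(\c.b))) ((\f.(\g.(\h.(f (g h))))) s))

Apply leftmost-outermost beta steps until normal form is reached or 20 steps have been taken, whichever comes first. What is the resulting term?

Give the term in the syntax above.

Answer: (\e.(s (e e)))

Derivation:
Step 0: ((((\b.(\c.b)) (\d.(\e.((d e) e)))) (\b.(\c.b))) ((\f.(\g.(\h.(f (g h))))) s))
Step 1: (((\c.(\d.(\e.((d e) e)))) (\b.(\c.b))) ((\f.(\g.(\h.(f (g h))))) s))
Step 2: ((\d.(\e.((d e) e))) ((\f.(\g.(\h.(f (g h))))) s))
Step 3: (\e.((((\f.(\g.(\h.(f (g h))))) s) e) e))
Step 4: (\e.(((\g.(\h.(s (g h)))) e) e))
Step 5: (\e.((\h.(s (e h))) e))
Step 6: (\e.(s (e e)))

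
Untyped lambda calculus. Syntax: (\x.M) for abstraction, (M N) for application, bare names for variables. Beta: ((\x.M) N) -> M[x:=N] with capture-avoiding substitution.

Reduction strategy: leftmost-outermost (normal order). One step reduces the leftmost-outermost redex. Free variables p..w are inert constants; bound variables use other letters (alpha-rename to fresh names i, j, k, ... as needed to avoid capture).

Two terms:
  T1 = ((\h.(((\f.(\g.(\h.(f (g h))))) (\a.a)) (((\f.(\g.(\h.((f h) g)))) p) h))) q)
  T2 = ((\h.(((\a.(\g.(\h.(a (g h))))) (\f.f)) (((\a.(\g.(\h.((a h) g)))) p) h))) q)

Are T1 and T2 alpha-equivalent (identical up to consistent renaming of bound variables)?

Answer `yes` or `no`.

Term 1: ((\h.(((\f.(\g.(\h.(f (g h))))) (\a.a)) (((\f.(\g.(\h.((f h) g)))) p) h))) q)
Term 2: ((\h.(((\a.(\g.(\h.(a (g h))))) (\f.f)) (((\a.(\g.(\h.((a h) g)))) p) h))) q)
Alpha-equivalence: compare structure up to binder renaming.
Result: True

Answer: yes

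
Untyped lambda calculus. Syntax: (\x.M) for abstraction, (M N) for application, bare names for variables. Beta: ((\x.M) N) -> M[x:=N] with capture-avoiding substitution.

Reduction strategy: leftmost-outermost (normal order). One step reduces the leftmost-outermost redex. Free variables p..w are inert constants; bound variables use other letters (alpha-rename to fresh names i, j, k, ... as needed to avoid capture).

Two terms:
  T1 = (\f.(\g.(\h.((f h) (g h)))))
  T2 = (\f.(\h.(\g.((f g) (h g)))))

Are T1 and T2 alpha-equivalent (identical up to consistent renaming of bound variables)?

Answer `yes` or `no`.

Term 1: (\f.(\g.(\h.((f h) (g h)))))
Term 2: (\f.(\h.(\g.((f g) (h g)))))
Alpha-equivalence: compare structure up to binder renaming.
Result: True

Answer: yes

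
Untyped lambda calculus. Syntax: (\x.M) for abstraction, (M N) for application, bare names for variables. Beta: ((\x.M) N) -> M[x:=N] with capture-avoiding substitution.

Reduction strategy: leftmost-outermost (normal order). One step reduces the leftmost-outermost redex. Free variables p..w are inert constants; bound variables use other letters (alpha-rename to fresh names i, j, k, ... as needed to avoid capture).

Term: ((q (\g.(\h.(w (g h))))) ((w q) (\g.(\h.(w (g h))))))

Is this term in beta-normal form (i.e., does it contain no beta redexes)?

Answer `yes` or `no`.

Answer: yes

Derivation:
Term: ((q (\g.(\h.(w (g h))))) ((w q) (\g.(\h.(w (g h))))))
No beta redexes found.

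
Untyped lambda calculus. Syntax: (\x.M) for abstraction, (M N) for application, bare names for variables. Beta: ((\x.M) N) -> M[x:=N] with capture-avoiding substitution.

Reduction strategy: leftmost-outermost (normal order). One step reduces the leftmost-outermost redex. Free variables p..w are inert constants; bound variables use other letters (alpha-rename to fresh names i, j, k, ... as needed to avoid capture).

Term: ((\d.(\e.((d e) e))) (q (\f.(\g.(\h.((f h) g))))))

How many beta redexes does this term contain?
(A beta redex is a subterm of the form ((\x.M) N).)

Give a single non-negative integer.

Answer: 1

Derivation:
Term: ((\d.(\e.((d e) e))) (q (\f.(\g.(\h.((f h) g))))))
  Redex: ((\d.(\e.((d e) e))) (q (\f.(\g.(\h.((f h) g))))))
Total redexes: 1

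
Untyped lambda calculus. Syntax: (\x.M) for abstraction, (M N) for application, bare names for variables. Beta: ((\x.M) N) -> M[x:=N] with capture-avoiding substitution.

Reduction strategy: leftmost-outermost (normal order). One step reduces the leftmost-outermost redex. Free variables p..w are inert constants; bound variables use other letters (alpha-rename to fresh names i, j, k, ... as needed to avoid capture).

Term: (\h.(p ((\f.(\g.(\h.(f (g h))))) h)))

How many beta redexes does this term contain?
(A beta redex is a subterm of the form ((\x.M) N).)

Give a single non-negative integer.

Term: (\h.(p ((\f.(\g.(\h.(f (g h))))) h)))
  Redex: ((\f.(\g.(\h.(f (g h))))) h)
Total redexes: 1

Answer: 1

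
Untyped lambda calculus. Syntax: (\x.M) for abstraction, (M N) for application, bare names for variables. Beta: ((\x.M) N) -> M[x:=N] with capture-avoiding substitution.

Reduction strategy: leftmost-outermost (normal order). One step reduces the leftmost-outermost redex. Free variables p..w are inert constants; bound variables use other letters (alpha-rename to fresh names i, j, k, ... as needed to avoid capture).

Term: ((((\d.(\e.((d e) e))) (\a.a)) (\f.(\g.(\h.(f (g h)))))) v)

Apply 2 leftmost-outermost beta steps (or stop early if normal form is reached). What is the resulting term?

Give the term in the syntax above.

Answer: ((((\a.a) (\f.(\g.(\h.(f (g h)))))) (\f.(\g.(\h.(f (g h)))))) v)

Derivation:
Step 0: ((((\d.(\e.((d e) e))) (\a.a)) (\f.(\g.(\h.(f (g h)))))) v)
Step 1: (((\e.(((\a.a) e) e)) (\f.(\g.(\h.(f (g h)))))) v)
Step 2: ((((\a.a) (\f.(\g.(\h.(f (g h)))))) (\f.(\g.(\h.(f (g h)))))) v)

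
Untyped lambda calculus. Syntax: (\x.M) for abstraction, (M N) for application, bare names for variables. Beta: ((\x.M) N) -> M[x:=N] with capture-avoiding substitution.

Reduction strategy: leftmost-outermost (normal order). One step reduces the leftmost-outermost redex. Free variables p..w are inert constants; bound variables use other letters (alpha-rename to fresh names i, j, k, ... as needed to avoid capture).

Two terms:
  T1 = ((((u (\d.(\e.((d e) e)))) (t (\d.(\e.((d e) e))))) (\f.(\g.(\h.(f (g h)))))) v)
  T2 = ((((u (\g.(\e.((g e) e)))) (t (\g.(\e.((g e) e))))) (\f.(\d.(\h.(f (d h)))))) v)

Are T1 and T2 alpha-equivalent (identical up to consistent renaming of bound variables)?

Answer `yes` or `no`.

Term 1: ((((u (\d.(\e.((d e) e)))) (t (\d.(\e.((d e) e))))) (\f.(\g.(\h.(f (g h)))))) v)
Term 2: ((((u (\g.(\e.((g e) e)))) (t (\g.(\e.((g e) e))))) (\f.(\d.(\h.(f (d h)))))) v)
Alpha-equivalence: compare structure up to binder renaming.
Result: True

Answer: yes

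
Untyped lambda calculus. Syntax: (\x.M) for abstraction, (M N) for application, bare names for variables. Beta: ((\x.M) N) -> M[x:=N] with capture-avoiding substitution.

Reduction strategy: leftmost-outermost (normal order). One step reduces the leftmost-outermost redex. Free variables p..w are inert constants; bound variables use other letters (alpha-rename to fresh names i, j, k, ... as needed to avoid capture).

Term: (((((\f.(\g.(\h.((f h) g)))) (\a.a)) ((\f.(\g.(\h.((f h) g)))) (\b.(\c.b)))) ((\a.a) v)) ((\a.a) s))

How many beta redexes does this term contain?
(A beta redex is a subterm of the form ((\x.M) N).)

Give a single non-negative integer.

Answer: 4

Derivation:
Term: (((((\f.(\g.(\h.((f h) g)))) (\a.a)) ((\f.(\g.(\h.((f h) g)))) (\b.(\c.b)))) ((\a.a) v)) ((\a.a) s))
  Redex: ((\f.(\g.(\h.((f h) g)))) (\a.a))
  Redex: ((\f.(\g.(\h.((f h) g)))) (\b.(\c.b)))
  Redex: ((\a.a) v)
  Redex: ((\a.a) s)
Total redexes: 4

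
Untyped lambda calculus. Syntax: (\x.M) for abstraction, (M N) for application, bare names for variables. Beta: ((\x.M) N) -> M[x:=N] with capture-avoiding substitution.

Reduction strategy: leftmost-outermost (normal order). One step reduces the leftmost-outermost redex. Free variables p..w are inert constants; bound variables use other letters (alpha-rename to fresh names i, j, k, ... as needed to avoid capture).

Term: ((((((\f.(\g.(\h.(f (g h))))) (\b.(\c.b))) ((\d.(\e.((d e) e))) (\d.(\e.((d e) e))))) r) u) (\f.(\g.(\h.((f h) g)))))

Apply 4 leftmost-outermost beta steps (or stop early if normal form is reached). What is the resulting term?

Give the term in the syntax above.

Answer: (((\c.(((\d.(\e.((d e) e))) (\d.(\e.((d e) e)))) r)) u) (\f.(\g.(\h.((f h) g)))))

Derivation:
Step 0: ((((((\f.(\g.(\h.(f (g h))))) (\b.(\c.b))) ((\d.(\e.((d e) e))) (\d.(\e.((d e) e))))) r) u) (\f.(\g.(\h.((f h) g)))))
Step 1: (((((\g.(\h.((\b.(\c.b)) (g h)))) ((\d.(\e.((d e) e))) (\d.(\e.((d e) e))))) r) u) (\f.(\g.(\h.((f h) g)))))
Step 2: ((((\h.((\b.(\c.b)) (((\d.(\e.((d e) e))) (\d.(\e.((d e) e)))) h))) r) u) (\f.(\g.(\h.((f h) g)))))
Step 3: ((((\b.(\c.b)) (((\d.(\e.((d e) e))) (\d.(\e.((d e) e)))) r)) u) (\f.(\g.(\h.((f h) g)))))
Step 4: (((\c.(((\d.(\e.((d e) e))) (\d.(\e.((d e) e)))) r)) u) (\f.(\g.(\h.((f h) g)))))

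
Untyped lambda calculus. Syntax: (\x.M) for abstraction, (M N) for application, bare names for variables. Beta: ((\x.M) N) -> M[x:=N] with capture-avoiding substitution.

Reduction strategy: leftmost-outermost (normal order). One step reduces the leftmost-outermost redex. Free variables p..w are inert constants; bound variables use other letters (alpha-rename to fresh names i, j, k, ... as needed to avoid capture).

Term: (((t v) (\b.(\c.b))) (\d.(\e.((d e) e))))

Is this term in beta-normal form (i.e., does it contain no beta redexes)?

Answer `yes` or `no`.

Answer: yes

Derivation:
Term: (((t v) (\b.(\c.b))) (\d.(\e.((d e) e))))
No beta redexes found.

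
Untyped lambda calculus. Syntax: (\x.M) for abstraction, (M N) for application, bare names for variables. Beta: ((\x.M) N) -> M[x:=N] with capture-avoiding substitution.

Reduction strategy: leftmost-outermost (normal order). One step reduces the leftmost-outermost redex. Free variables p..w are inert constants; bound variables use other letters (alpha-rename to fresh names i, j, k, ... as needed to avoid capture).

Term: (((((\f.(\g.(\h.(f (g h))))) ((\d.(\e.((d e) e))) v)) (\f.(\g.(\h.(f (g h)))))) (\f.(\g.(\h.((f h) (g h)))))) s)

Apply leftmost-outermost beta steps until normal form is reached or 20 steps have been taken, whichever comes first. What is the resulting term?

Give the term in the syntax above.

Answer: (((v (\g.(\h.(\i.(\j.(((g h) j) (i j))))))) (\g.(\h.(\i.(\j.(((g h) j) (i j))))))) s)

Derivation:
Step 0: (((((\f.(\g.(\h.(f (g h))))) ((\d.(\e.((d e) e))) v)) (\f.(\g.(\h.(f (g h)))))) (\f.(\g.(\h.((f h) (g h)))))) s)
Step 1: ((((\g.(\h.(((\d.(\e.((d e) e))) v) (g h)))) (\f.(\g.(\h.(f (g h)))))) (\f.(\g.(\h.((f h) (g h)))))) s)
Step 2: (((\h.(((\d.(\e.((d e) e))) v) ((\f.(\g.(\h.(f (g h))))) h))) (\f.(\g.(\h.((f h) (g h)))))) s)
Step 3: ((((\d.(\e.((d e) e))) v) ((\f.(\g.(\h.(f (g h))))) (\f.(\g.(\h.((f h) (g h))))))) s)
Step 4: (((\e.((v e) e)) ((\f.(\g.(\h.(f (g h))))) (\f.(\g.(\h.((f h) (g h))))))) s)
Step 5: (((v ((\f.(\g.(\h.(f (g h))))) (\f.(\g.(\h.((f h) (g h))))))) ((\f.(\g.(\h.(f (g h))))) (\f.(\g.(\h.((f h) (g h))))))) s)
Step 6: (((v (\g.(\h.((\f.(\g.(\h.((f h) (g h))))) (g h))))) ((\f.(\g.(\h.(f (g h))))) (\f.(\g.(\h.((f h) (g h))))))) s)
Step 7: (((v (\g.(\h.(\i.(\j.(((g h) j) (i j))))))) ((\f.(\g.(\h.(f (g h))))) (\f.(\g.(\h.((f h) (g h))))))) s)
Step 8: (((v (\g.(\h.(\i.(\j.(((g h) j) (i j))))))) (\g.(\h.((\f.(\g.(\h.((f h) (g h))))) (g h))))) s)
Step 9: (((v (\g.(\h.(\i.(\j.(((g h) j) (i j))))))) (\g.(\h.(\i.(\j.(((g h) j) (i j))))))) s)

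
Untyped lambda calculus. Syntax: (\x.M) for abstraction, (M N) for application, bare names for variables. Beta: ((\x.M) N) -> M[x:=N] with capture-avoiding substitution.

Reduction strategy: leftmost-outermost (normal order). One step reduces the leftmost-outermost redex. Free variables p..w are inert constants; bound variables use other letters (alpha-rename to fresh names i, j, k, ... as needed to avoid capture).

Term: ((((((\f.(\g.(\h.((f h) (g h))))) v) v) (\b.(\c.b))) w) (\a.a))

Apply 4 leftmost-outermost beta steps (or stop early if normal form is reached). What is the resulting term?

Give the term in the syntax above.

Step 0: ((((((\f.(\g.(\h.((f h) (g h))))) v) v) (\b.(\c.b))) w) (\a.a))
Step 1: (((((\g.(\h.((v h) (g h)))) v) (\b.(\c.b))) w) (\a.a))
Step 2: ((((\h.((v h) (v h))) (\b.(\c.b))) w) (\a.a))
Step 3: ((((v (\b.(\c.b))) (v (\b.(\c.b)))) w) (\a.a))
Step 4: (normal form reached)

Answer: ((((v (\b.(\c.b))) (v (\b.(\c.b)))) w) (\a.a))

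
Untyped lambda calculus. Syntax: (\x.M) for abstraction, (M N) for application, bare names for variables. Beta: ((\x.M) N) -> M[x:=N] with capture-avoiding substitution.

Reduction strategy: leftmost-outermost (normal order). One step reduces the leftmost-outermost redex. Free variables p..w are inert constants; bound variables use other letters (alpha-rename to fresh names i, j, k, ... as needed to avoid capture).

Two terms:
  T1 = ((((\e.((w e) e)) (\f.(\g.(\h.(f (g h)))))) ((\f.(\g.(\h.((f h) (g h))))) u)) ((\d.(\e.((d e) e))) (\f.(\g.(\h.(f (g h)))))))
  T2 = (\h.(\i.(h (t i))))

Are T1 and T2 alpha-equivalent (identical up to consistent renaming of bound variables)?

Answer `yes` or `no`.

Answer: no

Derivation:
Term 1: ((((\e.((w e) e)) (\f.(\g.(\h.(f (g h)))))) ((\f.(\g.(\h.((f h) (g h))))) u)) ((\d.(\e.((d e) e))) (\f.(\g.(\h.(f (g h)))))))
Term 2: (\h.(\i.(h (t i))))
Alpha-equivalence: compare structure up to binder renaming.
Result: False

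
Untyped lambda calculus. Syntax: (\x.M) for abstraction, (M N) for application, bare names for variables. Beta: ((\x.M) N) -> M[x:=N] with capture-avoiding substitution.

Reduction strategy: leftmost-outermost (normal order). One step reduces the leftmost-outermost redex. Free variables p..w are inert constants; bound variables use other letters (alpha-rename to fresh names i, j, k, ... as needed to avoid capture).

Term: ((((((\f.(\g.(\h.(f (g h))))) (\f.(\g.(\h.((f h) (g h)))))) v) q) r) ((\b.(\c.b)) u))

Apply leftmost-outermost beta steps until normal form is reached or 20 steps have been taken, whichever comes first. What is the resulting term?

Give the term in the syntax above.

Answer: (((v q) (\c.u)) (r (\c.u)))

Derivation:
Step 0: ((((((\f.(\g.(\h.(f (g h))))) (\f.(\g.(\h.((f h) (g h)))))) v) q) r) ((\b.(\c.b)) u))
Step 1: (((((\g.(\h.((\f.(\g.(\h.((f h) (g h))))) (g h)))) v) q) r) ((\b.(\c.b)) u))
Step 2: ((((\h.((\f.(\g.(\h.((f h) (g h))))) (v h))) q) r) ((\b.(\c.b)) u))
Step 3: ((((\f.(\g.(\h.((f h) (g h))))) (v q)) r) ((\b.(\c.b)) u))
Step 4: (((\g.(\h.(((v q) h) (g h)))) r) ((\b.(\c.b)) u))
Step 5: ((\h.(((v q) h) (r h))) ((\b.(\c.b)) u))
Step 6: (((v q) ((\b.(\c.b)) u)) (r ((\b.(\c.b)) u)))
Step 7: (((v q) (\c.u)) (r ((\b.(\c.b)) u)))
Step 8: (((v q) (\c.u)) (r (\c.u)))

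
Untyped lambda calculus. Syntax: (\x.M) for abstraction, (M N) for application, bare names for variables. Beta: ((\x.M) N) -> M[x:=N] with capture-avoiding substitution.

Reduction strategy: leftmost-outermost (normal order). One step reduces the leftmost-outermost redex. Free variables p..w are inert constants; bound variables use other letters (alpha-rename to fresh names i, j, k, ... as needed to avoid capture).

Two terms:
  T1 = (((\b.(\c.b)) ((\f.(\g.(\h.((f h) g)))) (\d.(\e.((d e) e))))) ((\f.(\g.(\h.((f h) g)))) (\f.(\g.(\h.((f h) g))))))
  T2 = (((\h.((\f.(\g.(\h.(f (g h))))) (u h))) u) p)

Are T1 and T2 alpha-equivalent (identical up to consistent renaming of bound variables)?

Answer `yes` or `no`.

Answer: no

Derivation:
Term 1: (((\b.(\c.b)) ((\f.(\g.(\h.((f h) g)))) (\d.(\e.((d e) e))))) ((\f.(\g.(\h.((f h) g)))) (\f.(\g.(\h.((f h) g))))))
Term 2: (((\h.((\f.(\g.(\h.(f (g h))))) (u h))) u) p)
Alpha-equivalence: compare structure up to binder renaming.
Result: False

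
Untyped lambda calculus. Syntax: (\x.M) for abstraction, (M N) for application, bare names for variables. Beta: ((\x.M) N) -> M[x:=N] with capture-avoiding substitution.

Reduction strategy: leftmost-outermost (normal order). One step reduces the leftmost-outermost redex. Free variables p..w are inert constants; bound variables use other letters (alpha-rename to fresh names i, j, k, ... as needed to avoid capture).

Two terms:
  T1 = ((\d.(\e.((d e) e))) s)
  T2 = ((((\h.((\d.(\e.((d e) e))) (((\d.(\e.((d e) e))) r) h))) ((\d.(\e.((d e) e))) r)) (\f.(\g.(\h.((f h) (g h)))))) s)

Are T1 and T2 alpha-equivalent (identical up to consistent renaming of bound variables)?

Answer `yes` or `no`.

Answer: no

Derivation:
Term 1: ((\d.(\e.((d e) e))) s)
Term 2: ((((\h.((\d.(\e.((d e) e))) (((\d.(\e.((d e) e))) r) h))) ((\d.(\e.((d e) e))) r)) (\f.(\g.(\h.((f h) (g h)))))) s)
Alpha-equivalence: compare structure up to binder renaming.
Result: False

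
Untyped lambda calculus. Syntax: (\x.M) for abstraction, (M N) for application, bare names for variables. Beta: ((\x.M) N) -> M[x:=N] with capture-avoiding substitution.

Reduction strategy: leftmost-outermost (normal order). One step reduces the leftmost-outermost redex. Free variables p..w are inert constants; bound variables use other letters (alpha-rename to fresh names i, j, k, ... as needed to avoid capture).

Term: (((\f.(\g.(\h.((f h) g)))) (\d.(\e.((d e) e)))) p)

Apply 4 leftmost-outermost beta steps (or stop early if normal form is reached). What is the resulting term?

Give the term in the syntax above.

Step 0: (((\f.(\g.(\h.((f h) g)))) (\d.(\e.((d e) e)))) p)
Step 1: ((\g.(\h.(((\d.(\e.((d e) e))) h) g))) p)
Step 2: (\h.(((\d.(\e.((d e) e))) h) p))
Step 3: (\h.((\e.((h e) e)) p))
Step 4: (\h.((h p) p))

Answer: (\h.((h p) p))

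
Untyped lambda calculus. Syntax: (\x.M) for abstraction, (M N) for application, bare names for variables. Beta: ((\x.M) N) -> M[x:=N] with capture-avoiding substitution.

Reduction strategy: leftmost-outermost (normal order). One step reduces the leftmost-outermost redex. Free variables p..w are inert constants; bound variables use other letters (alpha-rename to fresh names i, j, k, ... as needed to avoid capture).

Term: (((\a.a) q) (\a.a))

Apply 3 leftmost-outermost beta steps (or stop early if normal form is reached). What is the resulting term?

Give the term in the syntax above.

Answer: (q (\a.a))

Derivation:
Step 0: (((\a.a) q) (\a.a))
Step 1: (q (\a.a))
Step 2: (normal form reached)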